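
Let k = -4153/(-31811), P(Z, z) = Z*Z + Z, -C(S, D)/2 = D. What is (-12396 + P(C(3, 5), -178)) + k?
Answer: -391462013/31811 ≈ -12306.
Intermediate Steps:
C(S, D) = -2*D
P(Z, z) = Z + Z² (P(Z, z) = Z² + Z = Z + Z²)
k = 4153/31811 (k = -4153*(-1/31811) = 4153/31811 ≈ 0.13055)
(-12396 + P(C(3, 5), -178)) + k = (-12396 + (-2*5)*(1 - 2*5)) + 4153/31811 = (-12396 - 10*(1 - 10)) + 4153/31811 = (-12396 - 10*(-9)) + 4153/31811 = (-12396 + 90) + 4153/31811 = -12306 + 4153/31811 = -391462013/31811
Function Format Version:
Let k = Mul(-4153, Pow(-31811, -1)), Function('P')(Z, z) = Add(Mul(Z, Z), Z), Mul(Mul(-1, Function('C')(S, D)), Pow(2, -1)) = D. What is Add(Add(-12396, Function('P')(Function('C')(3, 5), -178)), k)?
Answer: Rational(-391462013, 31811) ≈ -12306.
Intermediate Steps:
Function('C')(S, D) = Mul(-2, D)
Function('P')(Z, z) = Add(Z, Pow(Z, 2)) (Function('P')(Z, z) = Add(Pow(Z, 2), Z) = Add(Z, Pow(Z, 2)))
k = Rational(4153, 31811) (k = Mul(-4153, Rational(-1, 31811)) = Rational(4153, 31811) ≈ 0.13055)
Add(Add(-12396, Function('P')(Function('C')(3, 5), -178)), k) = Add(Add(-12396, Mul(Mul(-2, 5), Add(1, Mul(-2, 5)))), Rational(4153, 31811)) = Add(Add(-12396, Mul(-10, Add(1, -10))), Rational(4153, 31811)) = Add(Add(-12396, Mul(-10, -9)), Rational(4153, 31811)) = Add(Add(-12396, 90), Rational(4153, 31811)) = Add(-12306, Rational(4153, 31811)) = Rational(-391462013, 31811)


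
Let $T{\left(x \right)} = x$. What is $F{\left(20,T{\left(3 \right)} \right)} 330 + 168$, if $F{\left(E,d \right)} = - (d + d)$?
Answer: $-1812$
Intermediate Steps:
$F{\left(E,d \right)} = - 2 d$
$F{\left(20,T{\left(3 \right)} \right)} 330 + 168 = \left(-2\right) 3 \cdot 330 + 168 = \left(-6\right) 330 + 168 = -1980 + 168 = -1812$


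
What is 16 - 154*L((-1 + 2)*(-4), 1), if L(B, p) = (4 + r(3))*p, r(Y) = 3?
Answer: -1062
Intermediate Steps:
L(B, p) = 7*p (L(B, p) = (4 + 3)*p = 7*p)
16 - 154*L((-1 + 2)*(-4), 1) = 16 - 1078 = -1062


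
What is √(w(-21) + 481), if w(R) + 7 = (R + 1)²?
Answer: √874 ≈ 29.563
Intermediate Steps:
w(R) = -7 + (1 + R)² (w(R) = -7 + (R + 1)² = -7 + (1 + R)²)
√(w(-21) + 481) = √((-7 + (1 - 21)²) + 481) = √((-7 + (-20)²) + 481) = √((-7 + 400) + 481) = √(393 + 481) = √874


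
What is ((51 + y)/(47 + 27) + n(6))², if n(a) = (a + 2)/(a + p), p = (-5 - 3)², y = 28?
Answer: 9369721/6708100 ≈ 1.3968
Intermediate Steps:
p = 64 (p = (-8)² = 64)
n(a) = (2 + a)/(64 + a) (n(a) = (a + 2)/(a + 64) = (2 + a)/(64 + a))
((51 + y)/(47 + 27) + n(6))² = ((51 + 28)/(47 + 27) + (2 + 6)/(64 + 6))² = (79/74 + 8/70)² = (79*(1/74) + (1/70)*8)² = (79/74 + 4/35)² = (3061/2590)² = 9369721/6708100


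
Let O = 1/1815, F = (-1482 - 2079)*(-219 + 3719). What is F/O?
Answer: -22621252500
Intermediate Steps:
F = -12463500 (F = -3561*3500 = -12463500)
O = 1/1815 ≈ 0.00055096
F/O = -12463500/1/1815 = -12463500*1815 = -22621252500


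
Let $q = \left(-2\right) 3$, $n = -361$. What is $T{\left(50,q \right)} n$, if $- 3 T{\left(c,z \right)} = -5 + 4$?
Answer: $- \frac{361}{3} \approx -120.33$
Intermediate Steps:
$q = -6$
$T{\left(c,z \right)} = \frac{1}{3}$ ($T{\left(c,z \right)} = - \frac{-5 + 4}{3} = \left(- \frac{1}{3}\right) \left(-1\right) = \frac{1}{3}$)
$T{\left(50,q \right)} n = \frac{1}{3} \left(-361\right) = - \frac{361}{3}$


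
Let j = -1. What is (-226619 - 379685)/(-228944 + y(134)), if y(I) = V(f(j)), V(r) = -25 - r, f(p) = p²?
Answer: 303152/114485 ≈ 2.6480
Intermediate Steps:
y(I) = -26 (y(I) = -25 - 1*(-1)² = -25 - 1*1 = -25 - 1 = -26)
(-226619 - 379685)/(-228944 + y(134)) = (-226619 - 379685)/(-228944 - 26) = -606304/(-228970) = -606304*(-1/228970) = 303152/114485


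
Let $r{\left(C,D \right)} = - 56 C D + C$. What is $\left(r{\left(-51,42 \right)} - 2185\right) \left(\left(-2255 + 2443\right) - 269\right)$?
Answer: $-9534996$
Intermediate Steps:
$r{\left(C,D \right)} = C - 56 C D$ ($r{\left(C,D \right)} = - 56 C D + C = C - 56 C D$)
$\left(r{\left(-51,42 \right)} - 2185\right) \left(\left(-2255 + 2443\right) - 269\right) = \left(- 51 \left(1 - 2352\right) - 2185\right) \left(\left(-2255 + 2443\right) - 269\right) = \left(- 51 \left(1 - 2352\right) - 2185\right) \left(188 - 269\right) = \left(\left(-51\right) \left(-2351\right) - 2185\right) \left(-81\right) = \left(119901 - 2185\right) \left(-81\right) = 117716 \left(-81\right) = -9534996$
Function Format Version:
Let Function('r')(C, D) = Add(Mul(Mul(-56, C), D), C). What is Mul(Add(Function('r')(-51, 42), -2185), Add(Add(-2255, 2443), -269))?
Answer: -9534996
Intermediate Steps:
Function('r')(C, D) = Add(C, Mul(-56, C, D)) (Function('r')(C, D) = Add(Mul(-56, C, D), C) = Add(C, Mul(-56, C, D)))
Mul(Add(Function('r')(-51, 42), -2185), Add(Add(-2255, 2443), -269)) = Mul(Add(Mul(-51, Add(1, Mul(-56, 42))), -2185), Add(Add(-2255, 2443), -269)) = Mul(Add(Mul(-51, Add(1, -2352)), -2185), Add(188, -269)) = Mul(Add(Mul(-51, -2351), -2185), -81) = Mul(Add(119901, -2185), -81) = Mul(117716, -81) = -9534996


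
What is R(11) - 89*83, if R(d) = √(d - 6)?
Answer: -7387 + √5 ≈ -7384.8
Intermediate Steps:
R(d) = √(-6 + d)
R(11) - 89*83 = √(-6 + 11) - 89*83 = √5 - 7387 = -7387 + √5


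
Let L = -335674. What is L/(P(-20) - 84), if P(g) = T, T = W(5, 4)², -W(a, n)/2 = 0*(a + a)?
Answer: 167837/42 ≈ 3996.1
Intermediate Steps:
W(a, n) = 0 (W(a, n) = -0*(a + a) = -0*2*a = -2*0 = 0)
T = 0 (T = 0² = 0)
P(g) = 0
L/(P(-20) - 84) = -335674/(0 - 84) = -335674/(-84) = -335674*(-1/84) = 167837/42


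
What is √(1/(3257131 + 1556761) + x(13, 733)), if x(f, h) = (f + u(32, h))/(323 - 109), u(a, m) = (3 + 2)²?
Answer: √11777973710942605/257543222 ≈ 0.42139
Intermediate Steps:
u(a, m) = 25 (u(a, m) = 5² = 25)
x(f, h) = 25/214 + f/214 (x(f, h) = (f + 25)/(323 - 109) = (25 + f)/214 = (25 + f)*(1/214) = 25/214 + f/214)
√(1/(3257131 + 1556761) + x(13, 733)) = √(1/(3257131 + 1556761) + (25/214 + (1/214)*13)) = √(1/4813892 + (25/214 + 13/214)) = √(1/4813892 + 19/107) = √(91464055/515086444) = √11777973710942605/257543222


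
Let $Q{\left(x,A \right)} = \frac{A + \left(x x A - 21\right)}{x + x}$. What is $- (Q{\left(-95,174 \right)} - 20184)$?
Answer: $\frac{5405463}{190} \approx 28450.0$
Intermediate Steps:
$Q{\left(x,A \right)} = \frac{-21 + A + A x^{2}}{2 x}$ ($Q{\left(x,A \right)} = \frac{A + \left(x^{2} A - 21\right)}{2 x} = \left(A + \left(A x^{2} - 21\right)\right) \frac{1}{2 x} = \left(A + \left(-21 + A x^{2}\right)\right) \frac{1}{2 x} = \left(-21 + A + A x^{2}\right) \frac{1}{2 x} = \frac{-21 + A + A x^{2}}{2 x}$)
$- (Q{\left(-95,174 \right)} - 20184) = - (\frac{-21 + 174 + 174 \left(-95\right)^{2}}{2 \left(-95\right)} - 20184) = - (\frac{1}{2} \left(- \frac{1}{95}\right) \left(-21 + 174 + 174 \cdot 9025\right) - 20184) = - (\frac{1}{2} \left(- \frac{1}{95}\right) \left(-21 + 174 + 1570350\right) - 20184) = - (\frac{1}{2} \left(- \frac{1}{95}\right) 1570503 - 20184) = - (- \frac{1570503}{190} - 20184) = \left(-1\right) \left(- \frac{5405463}{190}\right) = \frac{5405463}{190}$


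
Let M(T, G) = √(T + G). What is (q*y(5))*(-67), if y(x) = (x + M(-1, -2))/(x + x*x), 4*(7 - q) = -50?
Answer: -871/4 - 871*I*√3/20 ≈ -217.75 - 75.431*I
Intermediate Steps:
q = 39/2 (q = 7 - ¼*(-50) = 7 + 25/2 = 39/2 ≈ 19.500)
M(T, G) = √(G + T)
y(x) = (x + I*√3)/(x + x²) (y(x) = (x + √(-2 - 1))/(x + x*x) = (x + √(-3))/(x + x²) = (x + I*√3)/(x + x²))
(q*y(5))*(-67) = (39*((5 + I*√3)/(5*(1 + 5)))/2)*(-67) = (39*((⅕)*(5 + I*√3)/6)/2)*(-67) = (39*((⅕)*(⅙)*(5 + I*√3))/2)*(-67) = (39*(⅙ + I*√3/30)/2)*(-67) = (13/4 + 13*I*√3/20)*(-67) = -871/4 - 871*I*√3/20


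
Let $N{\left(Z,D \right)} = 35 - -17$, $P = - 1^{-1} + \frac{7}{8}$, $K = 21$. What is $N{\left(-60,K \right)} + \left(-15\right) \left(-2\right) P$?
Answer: $\frac{193}{4} \approx 48.25$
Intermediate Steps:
$P = - \frac{1}{8}$ ($P = \left(-1\right) 1 + 7 \cdot \frac{1}{8} = -1 + \frac{7}{8} = - \frac{1}{8} \approx -0.125$)
$N{\left(Z,D \right)} = 52$ ($N{\left(Z,D \right)} = 35 + 17 = 52$)
$N{\left(-60,K \right)} + \left(-15\right) \left(-2\right) P = 52 + \left(-15\right) \left(-2\right) \left(- \frac{1}{8}\right) = 52 + 30 \left(- \frac{1}{8}\right) = 52 - \frac{15}{4} = \frac{193}{4}$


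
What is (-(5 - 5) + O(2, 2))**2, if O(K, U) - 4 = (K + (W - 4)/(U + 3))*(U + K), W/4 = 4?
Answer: 11664/25 ≈ 466.56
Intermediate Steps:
W = 16 (W = 4*4 = 16)
O(K, U) = 4 + (K + U)*(K + 12/(3 + U)) (O(K, U) = 4 + (K + (16 - 4)/(U + 3))*(U + K) = 4 + (K + 12/(3 + U))*(K + U) = 4 + (K + U)*(K + 12/(3 + U)))
(-(5 - 5) + O(2, 2))**2 = (-(5 - 5) + (12 + 3*2**2 + 12*2 + 16*2 + 2*2**2 + 2*2**2 + 3*2*2)/(3 + 2))**2 = (-1*0 + (12 + 3*4 + 24 + 32 + 2*4 + 2*4 + 12)/5)**2 = (0 + (12 + 12 + 24 + 32 + 8 + 8 + 12)/5)**2 = (0 + (1/5)*108)**2 = (0 + 108/5)**2 = (108/5)**2 = 11664/25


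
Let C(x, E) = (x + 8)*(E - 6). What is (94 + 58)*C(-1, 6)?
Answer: 0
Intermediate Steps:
C(x, E) = (-6 + E)*(8 + x) (C(x, E) = (8 + x)*(-6 + E) = (-6 + E)*(8 + x))
(94 + 58)*C(-1, 6) = (94 + 58)*(-48 - 6*(-1) + 8*6 + 6*(-1)) = 152*(-48 + 6 + 48 - 6) = 152*0 = 0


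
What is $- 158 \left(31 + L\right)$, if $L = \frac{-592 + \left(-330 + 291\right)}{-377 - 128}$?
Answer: $- \frac{2573188}{505} \approx -5095.4$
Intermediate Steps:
$L = \frac{631}{505}$ ($L = \frac{-592 - 39}{-505} = \left(-631\right) \left(- \frac{1}{505}\right) = \frac{631}{505} \approx 1.2495$)
$- 158 \left(31 + L\right) = - 158 \left(31 + \frac{631}{505}\right) = \left(-158\right) \frac{16286}{505} = - \frac{2573188}{505}$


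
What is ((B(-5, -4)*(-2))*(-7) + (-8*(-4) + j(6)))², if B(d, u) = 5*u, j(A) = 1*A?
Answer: 58564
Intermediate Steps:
j(A) = A
((B(-5, -4)*(-2))*(-7) + (-8*(-4) + j(6)))² = (((5*(-4))*(-2))*(-7) + (-8*(-4) + 6))² = (-20*(-2)*(-7) + (32 + 6))² = (40*(-7) + 38)² = (-280 + 38)² = (-242)² = 58564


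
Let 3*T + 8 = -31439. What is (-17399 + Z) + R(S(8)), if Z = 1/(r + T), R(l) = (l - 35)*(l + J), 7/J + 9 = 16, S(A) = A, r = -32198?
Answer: -2258899325/128041 ≈ -17642.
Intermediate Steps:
J = 1 (J = 7/(-9 + 16) = 7/7 = 7*(⅐) = 1)
T = -31447/3 (T = -8/3 + (⅓)*(-31439) = -8/3 - 31439/3 = -31447/3 ≈ -10482.)
R(l) = (1 + l)*(-35 + l) (R(l) = (l - 35)*(l + 1) = (-35 + l)*(1 + l) = (1 + l)*(-35 + l))
Z = -3/128041 (Z = 1/(-32198 - 31447/3) = 1/(-128041/3) = -3/128041 ≈ -2.3430e-5)
(-17399 + Z) + R(S(8)) = (-17399 - 3/128041) + (-35 + 8² - 34*8) = -2227785362/128041 + (-35 + 64 - 272) = -2227785362/128041 - 243 = -2258899325/128041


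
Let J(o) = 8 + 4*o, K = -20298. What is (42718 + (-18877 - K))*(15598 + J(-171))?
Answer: 658642158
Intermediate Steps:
(42718 + (-18877 - K))*(15598 + J(-171)) = (42718 + (-18877 - 1*(-20298)))*(15598 + (8 + 4*(-171))) = (42718 + (-18877 + 20298))*(15598 + (8 - 684)) = (42718 + 1421)*(15598 - 676) = 44139*14922 = 658642158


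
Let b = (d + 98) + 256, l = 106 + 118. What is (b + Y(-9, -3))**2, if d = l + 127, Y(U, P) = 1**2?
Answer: 498436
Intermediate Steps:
l = 224
Y(U, P) = 1
d = 351 (d = 224 + 127 = 351)
b = 705 (b = (351 + 98) + 256 = 449 + 256 = 705)
(b + Y(-9, -3))**2 = (705 + 1)**2 = 706**2 = 498436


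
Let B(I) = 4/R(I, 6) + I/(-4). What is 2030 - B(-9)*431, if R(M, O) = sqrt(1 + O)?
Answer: 4241/4 - 1724*sqrt(7)/7 ≈ 408.64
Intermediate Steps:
B(I) = -I/4 + 4*sqrt(7)/7 (B(I) = 4/(sqrt(1 + 6)) + I/(-4) = 4/(sqrt(7)) + I*(-1/4) = 4*(sqrt(7)/7) - I/4 = 4*sqrt(7)/7 - I/4 = -I/4 + 4*sqrt(7)/7)
2030 - B(-9)*431 = 2030 - (-1/4*(-9) + 4*sqrt(7)/7)*431 = 2030 - (9/4 + 4*sqrt(7)/7)*431 = 2030 - (3879/4 + 1724*sqrt(7)/7) = 2030 + (-3879/4 - 1724*sqrt(7)/7) = 4241/4 - 1724*sqrt(7)/7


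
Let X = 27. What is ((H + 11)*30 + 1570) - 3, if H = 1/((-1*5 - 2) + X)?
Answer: 3797/2 ≈ 1898.5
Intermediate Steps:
H = 1/20 (H = 1/((-1*5 - 2) + 27) = 1/((-5 - 2) + 27) = 1/(-7 + 27) = 1/20 ≈ 0.050000)
((H + 11)*30 + 1570) - 3 = ((1/20 + 11)*30 + 1570) - 3 = ((221/20)*30 + 1570) - 3 = (663/2 + 1570) - 3 = 3803/2 - 3 = 3797/2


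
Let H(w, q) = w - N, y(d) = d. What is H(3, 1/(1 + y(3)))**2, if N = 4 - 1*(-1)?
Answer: 4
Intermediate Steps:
N = 5 (N = 4 + 1 = 5)
H(w, q) = -5 + w (H(w, q) = w - 1*5 = w - 5 = -5 + w)
H(3, 1/(1 + y(3)))**2 = (-5 + 3)**2 = (-2)**2 = 4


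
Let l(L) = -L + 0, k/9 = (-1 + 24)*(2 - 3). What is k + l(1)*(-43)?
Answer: -164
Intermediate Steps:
k = -207 (k = 9*((-1 + 24)*(2 - 3)) = 9*(23*(-1)) = 9*(-23) = -207)
l(L) = -L
k + l(1)*(-43) = -207 - 1*1*(-43) = -207 - 1*(-43) = -207 + 43 = -164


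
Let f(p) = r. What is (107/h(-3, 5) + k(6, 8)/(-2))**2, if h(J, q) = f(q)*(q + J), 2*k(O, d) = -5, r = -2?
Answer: 2601/4 ≈ 650.25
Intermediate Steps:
k(O, d) = -5/2 (k(O, d) = (1/2)*(-5) = -5/2)
f(p) = -2
h(J, q) = -2*J - 2*q (h(J, q) = -2*(q + J) = -2*(J + q) = -2*J - 2*q)
(107/h(-3, 5) + k(6, 8)/(-2))**2 = (107/(-2*(-3) - 2*5) - 5/2/(-2))**2 = (107/(6 - 10) - 5/2*(-1/2))**2 = (107/(-4) + 5/4)**2 = (107*(-1/4) + 5/4)**2 = (-107/4 + 5/4)**2 = (-51/2)**2 = 2601/4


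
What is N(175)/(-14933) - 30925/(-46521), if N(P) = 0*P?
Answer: 30925/46521 ≈ 0.66475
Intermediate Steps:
N(P) = 0
N(175)/(-14933) - 30925/(-46521) = 0/(-14933) - 30925/(-46521) = 0*(-1/14933) - 30925*(-1/46521) = 0 + 30925/46521 = 30925/46521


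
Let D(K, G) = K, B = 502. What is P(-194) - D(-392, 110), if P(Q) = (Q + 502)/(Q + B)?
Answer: 393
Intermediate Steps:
P(Q) = 1 (P(Q) = (Q + 502)/(Q + 502) = (502 + Q)/(502 + Q) = 1)
P(-194) - D(-392, 110) = 1 - 1*(-392) = 1 + 392 = 393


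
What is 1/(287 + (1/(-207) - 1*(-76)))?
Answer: 207/75140 ≈ 0.0027549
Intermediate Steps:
1/(287 + (1/(-207) - 1*(-76))) = 1/(287 + (-1/207 + 76)) = 1/(287 + 15731/207) = 1/(75140/207) = 207/75140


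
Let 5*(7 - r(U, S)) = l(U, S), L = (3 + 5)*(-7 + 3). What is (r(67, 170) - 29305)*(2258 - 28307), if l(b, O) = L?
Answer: 3815084442/5 ≈ 7.6302e+8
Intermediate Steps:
L = -32 (L = 8*(-4) = -32)
l(b, O) = -32
r(U, S) = 67/5 (r(U, S) = 7 - ⅕*(-32) = 7 + 32/5 = 67/5)
(r(67, 170) - 29305)*(2258 - 28307) = (67/5 - 29305)*(2258 - 28307) = -146458/5*(-26049) = 3815084442/5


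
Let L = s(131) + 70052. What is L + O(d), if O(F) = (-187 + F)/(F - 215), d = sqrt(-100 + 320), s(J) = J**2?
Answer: 802454810/9201 - 56*sqrt(55)/46005 ≈ 87214.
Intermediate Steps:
L = 87213 (L = 131**2 + 70052 = 17161 + 70052 = 87213)
d = 2*sqrt(55) (d = sqrt(220) = 2*sqrt(55) ≈ 14.832)
O(F) = (-187 + F)/(-215 + F)
L + O(d) = 87213 + (-187 + 2*sqrt(55))/(-215 + 2*sqrt(55))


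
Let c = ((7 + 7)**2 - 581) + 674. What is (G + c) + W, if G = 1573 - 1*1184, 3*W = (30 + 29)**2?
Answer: 5515/3 ≈ 1838.3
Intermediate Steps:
c = 289 (c = (14**2 - 581) + 674 = (196 - 581) + 674 = -385 + 674 = 289)
W = 3481/3 (W = (30 + 29)**2/3 = (1/3)*59**2 = (1/3)*3481 = 3481/3 ≈ 1160.3)
G = 389 (G = 1573 - 1184 = 389)
(G + c) + W = (389 + 289) + 3481/3 = 678 + 3481/3 = 5515/3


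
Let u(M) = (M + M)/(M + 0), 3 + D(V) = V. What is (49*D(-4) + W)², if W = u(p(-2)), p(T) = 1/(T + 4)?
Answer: 116281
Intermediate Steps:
D(V) = -3 + V
p(T) = 1/(4 + T)
u(M) = 2 (u(M) = (2*M)/M = 2)
W = 2
(49*D(-4) + W)² = (49*(-3 - 4) + 2)² = (49*(-7) + 2)² = (-343 + 2)² = (-341)² = 116281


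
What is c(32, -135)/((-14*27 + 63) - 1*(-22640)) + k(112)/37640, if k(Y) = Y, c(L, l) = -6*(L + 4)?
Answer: -140746/21007825 ≈ -0.0066997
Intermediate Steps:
c(L, l) = -24 - 6*L (c(L, l) = -6*(4 + L) = -24 - 6*L)
c(32, -135)/((-14*27 + 63) - 1*(-22640)) + k(112)/37640 = (-24 - 6*32)/((-14*27 + 63) - 1*(-22640)) + 112/37640 = (-24 - 192)/((-378 + 63) + 22640) + 112*(1/37640) = -216/(-315 + 22640) + 14/4705 = -216/22325 + 14/4705 = -140746/21007825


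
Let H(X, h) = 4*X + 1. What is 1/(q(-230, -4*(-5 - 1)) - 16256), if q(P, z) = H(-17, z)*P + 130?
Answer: -1/716 ≈ -0.0013966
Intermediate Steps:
H(X, h) = 1 + 4*X
q(P, z) = 130 - 67*P (q(P, z) = (1 + 4*(-17))*P + 130 = (1 - 68)*P + 130 = -67*P + 130 = 130 - 67*P)
1/(q(-230, -4*(-5 - 1)) - 16256) = 1/((130 - 67*(-230)) - 16256) = 1/((130 + 15410) - 16256) = 1/(15540 - 16256) = 1/(-716) = -1/716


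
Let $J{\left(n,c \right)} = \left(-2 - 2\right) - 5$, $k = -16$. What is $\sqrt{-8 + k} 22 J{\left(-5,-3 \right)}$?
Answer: $- 396 i \sqrt{6} \approx - 970.0 i$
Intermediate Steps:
$J{\left(n,c \right)} = -9$ ($J{\left(n,c \right)} = -4 - 5 = -9$)
$\sqrt{-8 + k} 22 J{\left(-5,-3 \right)} = \sqrt{-8 - 16} \cdot 22 \left(-9\right) = \sqrt{-24} \cdot 22 \left(-9\right) = 2 i \sqrt{6} \cdot 22 \left(-9\right) = 44 i \sqrt{6} \left(-9\right) = - 396 i \sqrt{6}$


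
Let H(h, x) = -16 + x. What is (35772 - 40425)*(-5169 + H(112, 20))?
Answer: 24032745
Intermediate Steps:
(35772 - 40425)*(-5169 + H(112, 20)) = (35772 - 40425)*(-5169 + (-16 + 20)) = -4653*(-5169 + 4) = -4653*(-5165) = 24032745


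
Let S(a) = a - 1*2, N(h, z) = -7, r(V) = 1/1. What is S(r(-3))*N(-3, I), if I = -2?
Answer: 7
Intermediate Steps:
r(V) = 1
S(a) = -2 + a (S(a) = a - 2 = -2 + a)
S(r(-3))*N(-3, I) = (-2 + 1)*(-7) = -1*(-7) = 7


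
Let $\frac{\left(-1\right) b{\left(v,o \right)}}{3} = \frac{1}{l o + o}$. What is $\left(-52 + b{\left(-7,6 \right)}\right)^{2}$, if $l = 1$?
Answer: $\frac{43681}{16} \approx 2730.1$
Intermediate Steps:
$b{\left(v,o \right)} = - \frac{3}{2 o}$ ($b{\left(v,o \right)} = - \frac{3}{1 o + o} = - \frac{3}{o + o} = - \frac{3}{2 o}$)
$\left(-52 + b{\left(-7,6 \right)}\right)^{2} = \left(-52 - \frac{3}{2 \cdot 6}\right)^{2} = \left(-52 - \frac{1}{4}\right)^{2} = \left(- \frac{209}{4}\right)^{2} = \frac{43681}{16}$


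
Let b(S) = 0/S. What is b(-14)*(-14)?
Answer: 0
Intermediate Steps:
b(S) = 0
b(-14)*(-14) = 0*(-14) = 0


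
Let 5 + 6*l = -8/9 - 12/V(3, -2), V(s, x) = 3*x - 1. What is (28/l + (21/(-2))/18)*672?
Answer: -7215544/263 ≈ -27436.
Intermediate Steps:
V(s, x) = -1 + 3*x
l = -263/378 (l = -⅚ + (-8/9 - 12/(-1 + 3*(-2)))/6 = -⅚ + (-8*⅑ - 12/(-1 - 6))/6 = -⅚ + (-8/9 - 12/(-7))/6 = -⅚ + (-8/9 - 12*(-⅐))/6 = -⅚ + (-8/9 + 12/7)/6 = -⅚ + (⅙)*(52/63) = -⅚ + 26/189 = -263/378 ≈ -0.69577)
(28/l + (21/(-2))/18)*672 = (28/(-263/378) + (21/(-2))/18)*672 = (28*(-378/263) + (21*(-½))*(1/18))*672 = (-10584/263 - 21/2*1/18)*672 = (-10584/263 - 7/12)*672 = -128849/3156*672 = -7215544/263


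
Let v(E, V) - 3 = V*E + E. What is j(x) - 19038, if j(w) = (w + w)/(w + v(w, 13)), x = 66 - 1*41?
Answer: -3598157/189 ≈ -19038.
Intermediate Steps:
v(E, V) = 3 + E + E*V (v(E, V) = 3 + (V*E + E) = 3 + (E*V + E) = 3 + (E + E*V) = 3 + E + E*V)
x = 25 (x = 66 - 41 = 25)
j(w) = 2*w/(3 + 15*w) (j(w) = (w + w)/(w + (3 + w + w*13)) = (2*w)/(w + (3 + w + 13*w)) = (2*w)/(w + (3 + 14*w)) = (2*w)/(3 + 15*w) = 2*w/(3 + 15*w))
j(x) - 19038 = (⅔)*25/(1 + 5*25) - 19038 = (⅔)*25/(1 + 125) - 19038 = (⅔)*25/126 - 19038 = (⅔)*25*(1/126) - 19038 = 25/189 - 19038 = -3598157/189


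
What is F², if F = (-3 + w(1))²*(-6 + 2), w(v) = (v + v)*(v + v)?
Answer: 16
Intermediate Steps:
w(v) = 4*v² (w(v) = (2*v)*(2*v) = 4*v²)
F = -4 (F = (-3 + 4*1²)²*(-6 + 2) = (-3 + 4*1)²*(-4) = (-3 + 4)²*(-4) = 1²*(-4) = 1*(-4) = -4)
F² = (-4)² = 16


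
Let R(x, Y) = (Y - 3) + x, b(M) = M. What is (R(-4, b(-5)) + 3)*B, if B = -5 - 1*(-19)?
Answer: -126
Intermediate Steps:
B = 14 (B = -5 + 19 = 14)
R(x, Y) = -3 + Y + x (R(x, Y) = (-3 + Y) + x = -3 + Y + x)
(R(-4, b(-5)) + 3)*B = ((-3 - 5 - 4) + 3)*14 = (-12 + 3)*14 = -9*14 = -126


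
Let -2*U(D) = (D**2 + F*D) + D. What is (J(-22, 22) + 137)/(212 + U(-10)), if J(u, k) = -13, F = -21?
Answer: 2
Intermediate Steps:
U(D) = 10*D - D**2/2 (U(D) = -((D**2 - 21*D) + D)/2 = -(D**2 - 20*D)/2 = 10*D - D**2/2)
(J(-22, 22) + 137)/(212 + U(-10)) = (-13 + 137)/(212 + (1/2)*(-10)*(20 - 1*(-10))) = 124/(212 + (1/2)*(-10)*(20 + 10)) = 124/(212 + (1/2)*(-10)*30) = 124/(212 - 150) = 124/62 = 124*(1/62) = 2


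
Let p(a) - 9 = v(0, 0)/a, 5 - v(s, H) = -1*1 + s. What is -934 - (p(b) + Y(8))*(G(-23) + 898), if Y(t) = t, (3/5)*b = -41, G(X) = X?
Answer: -645019/41 ≈ -15732.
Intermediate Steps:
v(s, H) = 6 - s (v(s, H) = 5 - (-1*1 + s) = 5 - (-1 + s) = 5 + (1 - s) = 6 - s)
b = -205/3 (b = (5/3)*(-41) = -205/3 ≈ -68.333)
p(a) = 9 + 6/a (p(a) = 9 + (6 - 1*0)/a = 9 + (6 + 0)/a = 9 + 6/a)
-934 - (p(b) + Y(8))*(G(-23) + 898) = -934 - ((9 + 6/(-205/3)) + 8)*(-23 + 898) = -934 - ((9 + 6*(-3/205)) + 8)*875 = -934 - ((9 - 18/205) + 8)*875 = -934 - (1827/205 + 8)*875 = -934 - 3467*875/205 = -934 - 1*606725/41 = -934 - 606725/41 = -645019/41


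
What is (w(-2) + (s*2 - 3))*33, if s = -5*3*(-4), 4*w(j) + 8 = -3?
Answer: 15081/4 ≈ 3770.3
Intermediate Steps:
w(j) = -11/4 (w(j) = -2 + (1/4)*(-3) = -2 - 3/4 = -11/4)
s = 60 (s = -15*(-4) = 60)
(w(-2) + (s*2 - 3))*33 = (-11/4 + (60*2 - 3))*33 = (-11/4 + (120 - 3))*33 = (-11/4 + 117)*33 = (457/4)*33 = 15081/4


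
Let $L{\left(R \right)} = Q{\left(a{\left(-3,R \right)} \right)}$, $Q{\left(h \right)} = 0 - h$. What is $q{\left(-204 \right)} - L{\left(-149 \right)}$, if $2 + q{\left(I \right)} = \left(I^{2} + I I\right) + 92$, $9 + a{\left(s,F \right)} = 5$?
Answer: $83318$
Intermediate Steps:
$a{\left(s,F \right)} = -4$ ($a{\left(s,F \right)} = -9 + 5 = -4$)
$Q{\left(h \right)} = - h$
$L{\left(R \right)} = 4$ ($L{\left(R \right)} = \left(-1\right) \left(-4\right) = 4$)
$q{\left(I \right)} = 90 + 2 I^{2}$ ($q{\left(I \right)} = -2 + \left(\left(I^{2} + I I\right) + 92\right) = -2 + \left(\left(I^{2} + I^{2}\right) + 92\right) = -2 + \left(2 I^{2} + 92\right) = -2 + \left(92 + 2 I^{2}\right) = 90 + 2 I^{2}$)
$q{\left(-204 \right)} - L{\left(-149 \right)} = \left(90 + 2 \left(-204\right)^{2}\right) - 4 = \left(90 + 2 \cdot 41616\right) - 4 = \left(90 + 83232\right) - 4 = 83322 - 4 = 83318$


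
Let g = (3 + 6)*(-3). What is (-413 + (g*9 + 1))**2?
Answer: 429025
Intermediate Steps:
g = -27 (g = 9*(-3) = -27)
(-413 + (g*9 + 1))**2 = (-413 + (-27*9 + 1))**2 = (-413 + (-243 + 1))**2 = (-413 - 242)**2 = (-655)**2 = 429025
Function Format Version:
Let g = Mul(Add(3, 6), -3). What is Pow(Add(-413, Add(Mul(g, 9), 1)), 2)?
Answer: 429025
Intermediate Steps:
g = -27 (g = Mul(9, -3) = -27)
Pow(Add(-413, Add(Mul(g, 9), 1)), 2) = Pow(Add(-413, Add(Mul(-27, 9), 1)), 2) = Pow(Add(-413, Add(-243, 1)), 2) = Pow(Add(-413, -242), 2) = Pow(-655, 2) = 429025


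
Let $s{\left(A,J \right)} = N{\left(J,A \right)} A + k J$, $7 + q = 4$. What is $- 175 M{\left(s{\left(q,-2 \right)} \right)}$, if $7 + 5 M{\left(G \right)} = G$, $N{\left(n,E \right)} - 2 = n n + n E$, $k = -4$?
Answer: $1225$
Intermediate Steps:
$q = -3$ ($q = -7 + 4 = -3$)
$N{\left(n,E \right)} = 2 + n^{2} + E n$ ($N{\left(n,E \right)} = 2 + \left(n n + n E\right) = 2 + \left(n^{2} + E n\right) = 2 + n^{2} + E n$)
$s{\left(A,J \right)} = - 4 J + A \left(2 + J^{2} + A J\right)$ ($s{\left(A,J \right)} = \left(2 + J^{2} + A J\right) A - 4 J = A \left(2 + J^{2} + A J\right) - 4 J = - 4 J + A \left(2 + J^{2} + A J\right)$)
$M{\left(G \right)} = - \frac{7}{5} + \frac{G}{5}$
$- 175 M{\left(s{\left(q,-2 \right)} \right)} = - 175 \left(- \frac{7}{5} + \frac{\left(-4\right) \left(-2\right) - 3 \left(2 + \left(-2\right)^{2} - -6\right)}{5}\right) = - 175 \left(- \frac{7}{5} + \frac{8 - 3 \left(2 + 4 + 6\right)}{5}\right) = - 175 \left(- \frac{7}{5} + \frac{8 - 36}{5}\right) = - 175 \left(- \frac{7}{5} + \frac{1}{5} \left(-28\right)\right) = - 175 \left(- \frac{7}{5} - \frac{28}{5}\right) = \left(-175\right) \left(-7\right) = 1225$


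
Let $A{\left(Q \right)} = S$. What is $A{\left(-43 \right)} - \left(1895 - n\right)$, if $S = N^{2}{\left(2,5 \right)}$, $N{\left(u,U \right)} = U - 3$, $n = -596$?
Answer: $-2487$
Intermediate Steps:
$N{\left(u,U \right)} = -3 + U$ ($N{\left(u,U \right)} = U - 3 = -3 + U$)
$S = 4$ ($S = \left(-3 + 5\right)^{2} = 2^{2} = 4$)
$A{\left(Q \right)} = 4$
$A{\left(-43 \right)} - \left(1895 - n\right) = 4 - \left(1895 - -596\right) = 4 - \left(1895 + 596\right) = 4 - 2491 = -2487$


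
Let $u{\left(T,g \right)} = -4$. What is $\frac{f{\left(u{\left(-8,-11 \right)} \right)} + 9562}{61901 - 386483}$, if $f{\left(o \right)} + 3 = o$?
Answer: $- \frac{3185}{108194} \approx -0.029438$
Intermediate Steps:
$f{\left(o \right)} = -3 + o$
$\frac{f{\left(u{\left(-8,-11 \right)} \right)} + 9562}{61901 - 386483} = \frac{\left(-3 - 4\right) + 9562}{61901 - 386483} = \frac{-7 + 9562}{61901 - 386483} = \frac{9555}{-324582} = 9555 \left(- \frac{1}{324582}\right) = - \frac{3185}{108194}$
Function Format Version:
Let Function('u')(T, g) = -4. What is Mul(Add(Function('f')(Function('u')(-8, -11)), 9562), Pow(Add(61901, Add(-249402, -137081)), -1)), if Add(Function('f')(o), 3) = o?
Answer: Rational(-3185, 108194) ≈ -0.029438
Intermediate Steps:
Function('f')(o) = Add(-3, o)
Mul(Add(Function('f')(Function('u')(-8, -11)), 9562), Pow(Add(61901, Add(-249402, -137081)), -1)) = Mul(Add(Add(-3, -4), 9562), Pow(Add(61901, Add(-249402, -137081)), -1)) = Mul(Add(-7, 9562), Pow(Add(61901, -386483), -1)) = Mul(9555, Pow(-324582, -1)) = Mul(9555, Rational(-1, 324582)) = Rational(-3185, 108194)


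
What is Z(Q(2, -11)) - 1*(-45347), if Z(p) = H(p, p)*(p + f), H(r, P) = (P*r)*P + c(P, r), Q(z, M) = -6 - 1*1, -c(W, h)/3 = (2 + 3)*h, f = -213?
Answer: 97707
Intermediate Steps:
c(W, h) = -15*h (c(W, h) = -3*(2 + 3)*h = -15*h)
Q(z, M) = -7 (Q(z, M) = -6 - 1 = -7)
H(r, P) = -15*r + r*P² (H(r, P) = (P*r)*P - 15*r = r*P² - 15*r = -15*r + r*P²)
Z(p) = p*(-213 + p)*(-15 + p²) (Z(p) = (p*(-15 + p²))*(p - 213) = (p*(-15 + p²))*(-213 + p) = p*(-213 + p)*(-15 + p²))
Z(Q(2, -11)) - 1*(-45347) = -7*(-213 - 7)*(-15 + (-7)²) - 1*(-45347) = -7*(-220)*(-15 + 49) + 45347 = -7*(-220)*34 + 45347 = 52360 + 45347 = 97707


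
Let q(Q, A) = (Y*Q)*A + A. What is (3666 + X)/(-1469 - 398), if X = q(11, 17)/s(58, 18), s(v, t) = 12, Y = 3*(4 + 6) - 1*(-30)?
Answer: -55229/22404 ≈ -2.4651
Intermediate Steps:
Y = 60 (Y = 3*10 + 30 = 30 + 30 = 60)
q(Q, A) = A + 60*A*Q (q(Q, A) = (60*Q)*A + A = 60*A*Q + A = A + 60*A*Q)
X = 11237/12 (X = (17*(1 + 60*11))/12 = (17*(1 + 660))*(1/12) = (17*661)*(1/12) = 11237*(1/12) = 11237/12 ≈ 936.42)
(3666 + X)/(-1469 - 398) = (3666 + 11237/12)/(-1469 - 398) = (55229/12)/(-1867) = (55229/12)*(-1/1867) = -55229/22404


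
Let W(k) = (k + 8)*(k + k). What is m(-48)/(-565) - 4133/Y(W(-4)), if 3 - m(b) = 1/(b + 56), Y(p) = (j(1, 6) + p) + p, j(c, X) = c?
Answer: 18679711/284760 ≈ 65.598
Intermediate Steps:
W(k) = 2*k*(8 + k) (W(k) = (8 + k)*(2*k) = 2*k*(8 + k))
Y(p) = 1 + 2*p (Y(p) = (1 + p) + p = 1 + 2*p)
m(b) = 3 - 1/(56 + b) (m(b) = 3 - 1/(b + 56) = 3 - 1/(56 + b))
m(-48)/(-565) - 4133/Y(W(-4)) = ((167 + 3*(-48))/(56 - 48))/(-565) - 4133/(1 + 2*(2*(-4)*(8 - 4))) = ((167 - 144)/8)*(-1/565) - 4133/(1 + 2*(2*(-4)*4)) = ((⅛)*23)*(-1/565) - 4133/(1 + 2*(-32)) = (23/8)*(-1/565) - 4133/(1 - 64) = -23/4520 - 4133/(-63) = -23/4520 - 4133*(-1/63) = -23/4520 + 4133/63 = 18679711/284760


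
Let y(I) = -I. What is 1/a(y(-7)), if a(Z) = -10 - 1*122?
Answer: -1/132 ≈ -0.0075758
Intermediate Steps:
a(Z) = -132 (a(Z) = -10 - 122 = -132)
1/a(y(-7)) = 1/(-132) = -1/132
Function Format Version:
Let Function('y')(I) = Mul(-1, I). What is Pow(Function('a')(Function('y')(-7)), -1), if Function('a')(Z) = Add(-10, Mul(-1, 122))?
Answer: Rational(-1, 132) ≈ -0.0075758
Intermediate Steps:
Function('a')(Z) = -132 (Function('a')(Z) = Add(-10, -122) = -132)
Pow(Function('a')(Function('y')(-7)), -1) = Pow(-132, -1) = Rational(-1, 132)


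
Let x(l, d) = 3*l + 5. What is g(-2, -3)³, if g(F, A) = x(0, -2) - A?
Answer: 512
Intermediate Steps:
x(l, d) = 5 + 3*l
g(F, A) = 5 - A (g(F, A) = (5 + 3*0) - A = (5 + 0) - A = 5 - A)
g(-2, -3)³ = (5 - 1*(-3))³ = (5 + 3)³ = 8³ = 512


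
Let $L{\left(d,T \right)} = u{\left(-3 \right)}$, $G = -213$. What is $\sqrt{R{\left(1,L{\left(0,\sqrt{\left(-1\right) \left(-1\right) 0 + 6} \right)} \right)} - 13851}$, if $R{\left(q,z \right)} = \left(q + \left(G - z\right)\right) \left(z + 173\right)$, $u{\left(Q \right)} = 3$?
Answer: $i \sqrt{51691} \approx 227.36 i$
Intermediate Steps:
$L{\left(d,T \right)} = 3$
$R{\left(q,z \right)} = \left(173 + z\right) \left(-213 + q - z\right)$ ($R{\left(q,z \right)} = \left(q - \left(213 + z\right)\right) \left(z + 173\right) = \left(-213 + q - z\right) \left(173 + z\right) = \left(173 + z\right) \left(-213 + q - z\right)$)
$\sqrt{R{\left(1,L{\left(0,\sqrt{\left(-1\right) \left(-1\right) 0 + 6} \right)} \right)} - 13851} = \sqrt{\left(-36849 - 3^{2} - 1158 + 173 \cdot 1 + 1 \cdot 3\right) - 13851} = \sqrt{\left(-36849 - 9 - 1158 + 173 + 3\right) - 13851} = \sqrt{-37840 - 13851} = \sqrt{-51691} = i \sqrt{51691}$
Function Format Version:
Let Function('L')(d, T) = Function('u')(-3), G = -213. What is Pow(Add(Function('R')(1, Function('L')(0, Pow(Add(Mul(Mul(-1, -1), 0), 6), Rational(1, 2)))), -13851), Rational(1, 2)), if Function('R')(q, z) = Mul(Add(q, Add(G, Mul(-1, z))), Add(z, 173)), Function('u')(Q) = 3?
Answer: Mul(I, Pow(51691, Rational(1, 2))) ≈ Mul(227.36, I)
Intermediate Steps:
Function('L')(d, T) = 3
Function('R')(q, z) = Mul(Add(173, z), Add(-213, q, Mul(-1, z))) (Function('R')(q, z) = Mul(Add(q, Add(-213, Mul(-1, z))), Add(z, 173)) = Mul(Add(-213, q, Mul(-1, z)), Add(173, z)) = Mul(Add(173, z), Add(-213, q, Mul(-1, z))))
Pow(Add(Function('R')(1, Function('L')(0, Pow(Add(Mul(Mul(-1, -1), 0), 6), Rational(1, 2)))), -13851), Rational(1, 2)) = Pow(Add(Add(-36849, Mul(-1, Pow(3, 2)), Mul(-386, 3), Mul(173, 1), Mul(1, 3)), -13851), Rational(1, 2)) = Pow(Add(Add(-36849, Mul(-1, 9), -1158, 173, 3), -13851), Rational(1, 2)) = Pow(Add(Add(-36849, -9, -1158, 173, 3), -13851), Rational(1, 2)) = Pow(Add(-37840, -13851), Rational(1, 2)) = Pow(-51691, Rational(1, 2)) = Mul(I, Pow(51691, Rational(1, 2)))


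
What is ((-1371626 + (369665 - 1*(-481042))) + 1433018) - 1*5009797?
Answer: -4097698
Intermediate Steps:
((-1371626 + (369665 - 1*(-481042))) + 1433018) - 1*5009797 = ((-1371626 + (369665 + 481042)) + 1433018) - 5009797 = ((-1371626 + 850707) + 1433018) - 5009797 = (-520919 + 1433018) - 5009797 = 912099 - 5009797 = -4097698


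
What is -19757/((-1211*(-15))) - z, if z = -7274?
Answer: 132112453/18165 ≈ 7272.9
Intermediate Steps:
-19757/((-1211*(-15))) - z = -19757/((-1211*(-15))) - 1*(-7274) = -19757/18165 + 7274 = 132112453/18165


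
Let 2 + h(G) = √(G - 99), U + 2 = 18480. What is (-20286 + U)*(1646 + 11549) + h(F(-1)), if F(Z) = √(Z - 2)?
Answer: -23856562 + √(-99 + I*√3) ≈ -2.3857e+7 + 9.9503*I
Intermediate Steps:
U = 18478 (U = -2 + 18480 = 18478)
F(Z) = √(-2 + Z)
h(G) = -2 + √(-99 + G) (h(G) = -2 + √(G - 99) = -2 + √(-99 + G))
(-20286 + U)*(1646 + 11549) + h(F(-1)) = (-20286 + 18478)*(1646 + 11549) + (-2 + √(-99 + √(-2 - 1))) = -1808*13195 + (-2 + √(-99 + √(-3))) = -23856560 + (-2 + √(-99 + I*√3)) = -23856562 + √(-99 + I*√3)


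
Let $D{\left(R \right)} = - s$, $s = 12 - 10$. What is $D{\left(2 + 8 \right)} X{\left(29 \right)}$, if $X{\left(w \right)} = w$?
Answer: $-58$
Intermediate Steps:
$s = 2$ ($s = 12 - 10 = 2$)
$D{\left(R \right)} = -2$ ($D{\left(R \right)} = \left(-1\right) 2 = -2$)
$D{\left(2 + 8 \right)} X{\left(29 \right)} = \left(-2\right) 29 = -58$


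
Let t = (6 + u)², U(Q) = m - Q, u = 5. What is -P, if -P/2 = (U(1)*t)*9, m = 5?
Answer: 8712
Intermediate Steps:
U(Q) = 5 - Q
t = 121 (t = (6 + 5)² = 11² = 121)
P = -8712 (P = -2*(5 - 1*1)*121*9 = -2*(5 - 1)*121*9 = -2*4*121*9 = -968*9 = -2*4356 = -8712)
-P = -1*(-8712) = 8712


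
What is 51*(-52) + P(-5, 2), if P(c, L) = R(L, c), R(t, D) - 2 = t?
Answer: -2648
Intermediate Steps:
R(t, D) = 2 + t
P(c, L) = 2 + L
51*(-52) + P(-5, 2) = 51*(-52) + (2 + 2) = -2652 + 4 = -2648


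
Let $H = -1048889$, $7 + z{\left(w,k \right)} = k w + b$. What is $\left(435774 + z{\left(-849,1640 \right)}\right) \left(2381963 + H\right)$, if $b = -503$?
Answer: $-1275879793104$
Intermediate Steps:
$z{\left(w,k \right)} = -510 + k w$ ($z{\left(w,k \right)} = -7 + \left(k w - 503\right) = -7 + \left(-503 + k w\right) = -510 + k w$)
$\left(435774 + z{\left(-849,1640 \right)}\right) \left(2381963 + H\right) = \left(435774 + \left(-510 + 1640 \left(-849\right)\right)\right) \left(2381963 - 1048889\right) = \left(435774 - 1392870\right) 1333074 = \left(-957096\right) 1333074 = -1275879793104$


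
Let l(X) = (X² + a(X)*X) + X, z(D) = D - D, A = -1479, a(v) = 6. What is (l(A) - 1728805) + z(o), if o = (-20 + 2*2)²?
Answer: 448283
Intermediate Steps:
o = 256 (o = (-20 + 4)² = (-16)² = 256)
z(D) = 0
l(X) = X² + 7*X (l(X) = (X² + 6*X) + X = X² + 7*X)
(l(A) - 1728805) + z(o) = (-1479*(7 - 1479) - 1728805) + 0 = (-1479*(-1472) - 1728805) + 0 = (2177088 - 1728805) + 0 = 448283 + 0 = 448283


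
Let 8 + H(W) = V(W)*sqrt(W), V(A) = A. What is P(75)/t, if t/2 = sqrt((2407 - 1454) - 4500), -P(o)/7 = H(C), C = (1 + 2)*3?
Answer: 133*I*sqrt(3547)/7094 ≈ 1.1166*I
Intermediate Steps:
C = 9 (C = 3*3 = 9)
H(W) = -8 + W**(3/2) (H(W) = -8 + W*sqrt(W) = -8 + W**(3/2))
P(o) = -133 (P(o) = -7*(-8 + 9**(3/2)) = -7*(-8 + 27) = -7*19 = -133)
t = 2*I*sqrt(3547) (t = 2*sqrt((2407 - 1454) - 4500) = 2*sqrt(953 - 4500) = 2*sqrt(-3547) = 2*(I*sqrt(3547)) = 2*I*sqrt(3547) ≈ 119.11*I)
P(75)/t = -133*(-I*sqrt(3547)/7094) = -(-133)*I*sqrt(3547)/7094 = 133*I*sqrt(3547)/7094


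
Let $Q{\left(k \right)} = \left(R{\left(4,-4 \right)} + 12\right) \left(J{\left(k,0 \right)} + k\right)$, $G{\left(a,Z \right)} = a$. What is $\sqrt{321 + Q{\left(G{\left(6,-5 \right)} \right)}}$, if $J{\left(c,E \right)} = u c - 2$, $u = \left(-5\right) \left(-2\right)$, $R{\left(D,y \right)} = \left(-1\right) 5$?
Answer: $\sqrt{769} \approx 27.731$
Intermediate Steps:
$R{\left(D,y \right)} = -5$
$u = 10$
$J{\left(c,E \right)} = -2 + 10 c$ ($J{\left(c,E \right)} = 10 c - 2 = -2 + 10 c$)
$Q{\left(k \right)} = -14 + 77 k$ ($Q{\left(k \right)} = \left(-5 + 12\right) \left(\left(-2 + 10 k\right) + k\right) = 7 \left(-2 + 11 k\right) = -14 + 77 k$)
$\sqrt{321 + Q{\left(G{\left(6,-5 \right)} \right)}} = \sqrt{321 + \left(-14 + 77 \cdot 6\right)} = \sqrt{321 + \left(-14 + 462\right)} = \sqrt{321 + 448} = \sqrt{769}$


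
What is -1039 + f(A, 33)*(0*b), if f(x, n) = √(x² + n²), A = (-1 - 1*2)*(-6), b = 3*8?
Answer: -1039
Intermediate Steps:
b = 24
A = 18 (A = (-1 - 2)*(-6) = -3*(-6) = 18)
f(x, n) = √(n² + x²)
-1039 + f(A, 33)*(0*b) = -1039 + √(33² + 18²)*(0*24) = -1039 + √(1089 + 324)*0 = -1039 + √1413*0 = -1039 + (3*√157)*0 = -1039 + 0 = -1039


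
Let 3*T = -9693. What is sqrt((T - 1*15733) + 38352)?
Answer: 2*sqrt(4847) ≈ 139.24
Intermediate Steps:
T = -3231 (T = (1/3)*(-9693) = -3231)
sqrt((T - 1*15733) + 38352) = sqrt((-3231 - 1*15733) + 38352) = sqrt((-3231 - 15733) + 38352) = sqrt(-18964 + 38352) = sqrt(19388) = 2*sqrt(4847)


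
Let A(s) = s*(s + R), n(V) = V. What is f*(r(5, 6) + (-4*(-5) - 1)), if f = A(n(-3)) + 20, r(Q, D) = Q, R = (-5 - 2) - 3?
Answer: 1416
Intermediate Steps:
R = -10 (R = -7 - 3 = -10)
A(s) = s*(-10 + s) (A(s) = s*(s - 10) = s*(-10 + s))
f = 59 (f = -3*(-10 - 3) + 20 = -3*(-13) + 20 = 39 + 20 = 59)
f*(r(5, 6) + (-4*(-5) - 1)) = 59*(5 + (-4*(-5) - 1)) = 59*(5 + (20 - 1)) = 59*(5 + 19) = 59*24 = 1416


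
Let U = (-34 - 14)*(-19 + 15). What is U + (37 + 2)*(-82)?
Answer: -3006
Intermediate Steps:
U = 192 (U = -48*(-4) = 192)
U + (37 + 2)*(-82) = 192 + (37 + 2)*(-82) = 192 + 39*(-82) = 192 - 3198 = -3006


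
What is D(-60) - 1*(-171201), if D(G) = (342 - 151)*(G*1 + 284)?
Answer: 213985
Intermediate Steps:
D(G) = 54244 + 191*G (D(G) = 191*(G + 284) = 191*(284 + G) = 54244 + 191*G)
D(-60) - 1*(-171201) = (54244 + 191*(-60)) - 1*(-171201) = (54244 - 11460) + 171201 = 42784 + 171201 = 213985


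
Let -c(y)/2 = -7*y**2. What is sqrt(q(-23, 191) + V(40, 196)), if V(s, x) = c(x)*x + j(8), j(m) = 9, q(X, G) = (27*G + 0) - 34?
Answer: 2*sqrt(26354659) ≈ 10267.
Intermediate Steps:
q(X, G) = -34 + 27*G (q(X, G) = 27*G - 34 = -34 + 27*G)
c(y) = 14*y**2 (c(y) = -(-14)*y**2 = 14*y**2)
V(s, x) = 9 + 14*x**3 (V(s, x) = (14*x**2)*x + 9 = 14*x**3 + 9 = 9 + 14*x**3)
sqrt(q(-23, 191) + V(40, 196)) = sqrt((-34 + 27*191) + (9 + 14*196**3)) = sqrt((-34 + 5157) + (9 + 14*7529536)) = sqrt(5123 + (9 + 105413504)) = sqrt(5123 + 105413513) = sqrt(105418636) = 2*sqrt(26354659)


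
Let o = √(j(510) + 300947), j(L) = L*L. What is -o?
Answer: -√561047 ≈ -749.03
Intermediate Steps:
j(L) = L²
o = √561047 (o = √(510² + 300947) = √(260100 + 300947) = √561047 ≈ 749.03)
-o = -√561047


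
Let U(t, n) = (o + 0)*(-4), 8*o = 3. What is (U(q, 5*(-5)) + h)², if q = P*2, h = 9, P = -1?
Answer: 225/4 ≈ 56.250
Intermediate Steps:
o = 3/8 (o = (⅛)*3 = 3/8 ≈ 0.37500)
q = -2 (q = -1*2 = -2)
U(t, n) = -3/2 (U(t, n) = (3/8 + 0)*(-4) = (3/8)*(-4) = -3/2)
(U(q, 5*(-5)) + h)² = (-3/2 + 9)² = (15/2)² = 225/4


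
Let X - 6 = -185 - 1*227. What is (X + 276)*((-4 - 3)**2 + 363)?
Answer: -53560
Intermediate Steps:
X = -406 (X = 6 + (-185 - 1*227) = 6 + (-185 - 227) = 6 - 412 = -406)
(X + 276)*((-4 - 3)**2 + 363) = (-406 + 276)*((-4 - 3)**2 + 363) = -130*((-7)**2 + 363) = -130*(49 + 363) = -130*412 = -53560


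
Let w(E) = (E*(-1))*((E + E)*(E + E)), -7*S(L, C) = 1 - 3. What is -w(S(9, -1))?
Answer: 32/343 ≈ 0.093295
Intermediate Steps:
S(L, C) = 2/7 (S(L, C) = -(1 - 3)/7 = -⅐*(-2) = 2/7)
w(E) = -4*E³ (w(E) = (-E)*((2*E)*(2*E)) = (-E)*(4*E²) = -4*E³)
-w(S(9, -1)) = -(-4)*(2/7)³ = -(-4)*8/343 = -1*(-32/343) = 32/343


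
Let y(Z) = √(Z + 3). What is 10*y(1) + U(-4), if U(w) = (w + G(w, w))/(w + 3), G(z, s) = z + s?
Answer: 32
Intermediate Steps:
G(z, s) = s + z
U(w) = 3*w/(3 + w) (U(w) = (w + (w + w))/(w + 3) = (w + 2*w)/(3 + w) = (3*w)/(3 + w) = 3*w/(3 + w))
y(Z) = √(3 + Z)
10*y(1) + U(-4) = 10*√(3 + 1) + 3*(-4)/(3 - 4) = 10*√4 + 3*(-4)/(-1) = 10*2 + 3*(-4)*(-1) = 20 + 12 = 32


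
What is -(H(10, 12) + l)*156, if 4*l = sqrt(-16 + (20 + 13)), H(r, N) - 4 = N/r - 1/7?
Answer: -27612/35 - 39*sqrt(17) ≈ -949.72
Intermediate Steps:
H(r, N) = 27/7 + N/r (H(r, N) = 4 + (N/r - 1/7) = 4 + (-1/7 + N/r) = 27/7 + N/r)
l = sqrt(17)/4 (l = sqrt(-16 + (20 + 13))/4 = sqrt(-16 + 33)/4 = sqrt(17)/4 ≈ 1.0308)
-(H(10, 12) + l)*156 = -((27/7 + 12/10) + sqrt(17)/4)*156 = -((27/7 + 12*(1/10)) + sqrt(17)/4)*156 = -((27/7 + 6/5) + sqrt(17)/4)*156 = -(177/35 + sqrt(17)/4)*156 = -(27612/35 + 39*sqrt(17)) = -27612/35 - 39*sqrt(17)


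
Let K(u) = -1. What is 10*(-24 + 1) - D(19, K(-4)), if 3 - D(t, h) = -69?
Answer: -302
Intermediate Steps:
D(t, h) = 72 (D(t, h) = 3 - 1*(-69) = 3 + 69 = 72)
10*(-24 + 1) - D(19, K(-4)) = 10*(-24 + 1) - 1*72 = 10*(-23) - 72 = -230 - 72 = -302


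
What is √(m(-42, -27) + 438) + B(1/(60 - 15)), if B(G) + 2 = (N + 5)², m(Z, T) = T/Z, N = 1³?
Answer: 34 + √85974/14 ≈ 54.944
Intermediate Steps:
N = 1
B(G) = 34 (B(G) = -2 + (1 + 5)² = -2 + 6² = -2 + 36 = 34)
√(m(-42, -27) + 438) + B(1/(60 - 15)) = √(-27/(-42) + 438) + 34 = √(-27*(-1/42) + 438) + 34 = √(9/14 + 438) + 34 = √(6141/14) + 34 = √85974/14 + 34 = 34 + √85974/14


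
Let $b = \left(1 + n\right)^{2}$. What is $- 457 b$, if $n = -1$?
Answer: $0$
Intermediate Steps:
$b = 0$ ($b = \left(1 - 1\right)^{2} = 0^{2} = 0$)
$- 457 b = \left(-457\right) 0 = 0$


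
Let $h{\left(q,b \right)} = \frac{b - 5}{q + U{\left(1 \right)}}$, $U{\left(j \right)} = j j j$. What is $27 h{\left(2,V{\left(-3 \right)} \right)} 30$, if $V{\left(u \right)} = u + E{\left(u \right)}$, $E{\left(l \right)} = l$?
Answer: $-2970$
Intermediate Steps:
$U{\left(j \right)} = j^{3}$ ($U{\left(j \right)} = j^{2} j = j^{3}$)
$V{\left(u \right)} = 2 u$ ($V{\left(u \right)} = u + u = 2 u$)
$h{\left(q,b \right)} = \frac{-5 + b}{1 + q}$ ($h{\left(q,b \right)} = \frac{b - 5}{q + 1^{3}} = \frac{-5 + b}{q + 1} = \frac{-5 + b}{1 + q}$)
$27 h{\left(2,V{\left(-3 \right)} \right)} 30 = 27 \frac{-5 + 2 \left(-3\right)}{1 + 2} \cdot 30 = 27 \frac{-5 - 6}{3} \cdot 30 = 27 \cdot \frac{1}{3} \left(-11\right) 30 = 27 \left(- \frac{11}{3}\right) 30 = \left(-99\right) 30 = -2970$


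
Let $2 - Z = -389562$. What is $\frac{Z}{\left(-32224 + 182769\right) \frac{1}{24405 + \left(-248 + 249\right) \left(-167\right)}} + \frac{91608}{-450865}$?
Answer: $\frac{851433452290864}{13575094285} \approx 62720.0$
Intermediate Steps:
$Z = 389564$ ($Z = 2 - -389562 = 2 + 389562 = 389564$)
$\frac{Z}{\left(-32224 + 182769\right) \frac{1}{24405 + \left(-248 + 249\right) \left(-167\right)}} + \frac{91608}{-450865} = \frac{389564}{\left(-32224 + 182769\right) \frac{1}{24405 + \left(-248 + 249\right) \left(-167\right)}} + \frac{91608}{-450865} = \frac{389564}{150545 \frac{1}{24405 + 1 \left(-167\right)}} + 91608 \left(- \frac{1}{450865}\right) = \frac{389564}{150545 \frac{1}{24405 - 167}} - \frac{91608}{450865} = \frac{389564}{150545 \cdot \frac{1}{24238}} - \frac{91608}{450865} = \frac{389564}{\frac{150545}{24238}} - \frac{91608}{450865} = 389564 \cdot \frac{24238}{150545} - \frac{91608}{450865} = \frac{9442252232}{150545} - \frac{91608}{450865} = \frac{851433452290864}{13575094285}$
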